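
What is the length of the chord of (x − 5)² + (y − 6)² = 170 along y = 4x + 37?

Substitute y = 4x + 37:
17x² + 238x + 816 = 0  ⟹  x² + 14x + 48 = 0
x = −6 or x = −8, giving (−6, 13) and (−8, 5).
|(−6, 13) − (−8, 5)| = √((2)² + (8)²) = 2√17.

2√17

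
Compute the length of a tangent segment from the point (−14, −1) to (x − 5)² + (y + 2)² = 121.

√241

The centre is (5, −2) and r = 11. The square of the distance from P to the centre is 361 + 1 = 362.
The tangent meets the radius at right angles, so tangent² = |PO|² − r² = 362 − 121 = 241.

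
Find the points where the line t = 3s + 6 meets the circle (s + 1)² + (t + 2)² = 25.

Substitute t = 3s + 6:
10s² + 50s + 40 = 0  ⟹  s² + 5s + 4 = 0
s = −1 or s = −4, giving (−1, 3) and (−4, −6).

(−4, −6) and (−1, 3)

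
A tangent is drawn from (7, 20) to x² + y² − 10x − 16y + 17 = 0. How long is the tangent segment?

2√19

Centre (5, 8), r² = 72. |PO|² = (2)² + (12)² = 148.
By the tangent–radius right angle, tangent length = √(|PO|² − r²) = √76 = 2√19.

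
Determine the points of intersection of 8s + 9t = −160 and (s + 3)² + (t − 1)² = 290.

Substitute t = (−160 − 8s)/9:
145s² + 3190s + 5800 = 0  ⟹  s² + 22s + 40 = 0
s = −2 or s = −20, giving (−2, −16) and (−20, 0).

(−20, 0) and (−2, −16)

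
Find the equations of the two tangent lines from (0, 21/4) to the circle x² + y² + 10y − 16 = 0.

5x − 4y = −21 and 5x + 4y = 21

Write the tangent as mx − y + (21/4 − m·(0)) = 0 and set its distance from the centre to √41:
[m·(0) − (−41/4)]² = 41(m² + 1)
16m² − 25 = 0, so m = 5/4 or m = −5/4.
With m = 5/4: 5x − 4y = −21. With m = −5/4: 5x + 4y = 21.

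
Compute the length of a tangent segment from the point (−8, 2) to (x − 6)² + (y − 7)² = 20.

√201

The centre is (6, 7) and r = 2√5. The square of the distance from P to the centre is 196 + 25 = 221.
By the tangent–radius right angle, tangent length = √(|PO|² − r²) = √201.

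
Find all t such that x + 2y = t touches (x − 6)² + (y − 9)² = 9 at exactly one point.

For a tangent, require d(centre, line) = r = 3.
|1·6 + 2·9 − t| / √5 = 3
|t − (24)| = 3√5.

t = 24 ± 3√5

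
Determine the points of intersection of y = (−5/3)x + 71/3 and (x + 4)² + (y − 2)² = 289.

(4, 17) and (13, 2)

Express y = (71 − 5x)/3 and substitute into the circle:
34x² − 578x + 1768 = 0  ⟹  x² − 17x + 52 = 0
x = 13 or x = 4, giving (13, 2) and (4, 17).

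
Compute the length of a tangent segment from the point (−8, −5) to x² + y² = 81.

The centre is (0, 0) and r = 9. The square of the distance from P to the centre is 64 + 25 = 89.
The tangent meets the radius at right angles, so tangent² = |PO|² − r² = 89 − 81 = 8.

2√2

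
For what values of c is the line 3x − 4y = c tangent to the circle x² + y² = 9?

c = −15 or c = 15

Tangency holds when the distance from the centre (0, 0) to the line equals the radius 3:
|3·0 − 4·0 − c| / √25 = 3
|c| = 3·5, so c = 15 or c = −15.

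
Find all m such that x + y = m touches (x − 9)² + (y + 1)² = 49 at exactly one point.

m = 8 ± 7√2

Tangency holds when the distance from the centre (9, −1) to the line equals the radius 7:
|1·9 + 1·(−1) − m| / √2 = 7
|m − (8)| = 7√2.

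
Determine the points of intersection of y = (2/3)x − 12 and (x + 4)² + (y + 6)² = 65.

Express y = (−36 + 2x)/3 and substitute into the circle:
13x² − 117 = 0  ⟹  x² − 9 = 0
x = 3 or x = −3, giving (3, −10) and (−3, −14).

(−3, −14) and (3, −10)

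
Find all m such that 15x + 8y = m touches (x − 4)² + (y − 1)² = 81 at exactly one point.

m = −85 or m = 221

Tangency holds when the distance from the centre (4, 1) to the line equals the radius 9:
|15·4 + 8·1 − m| / √289 = 9
|m − (68)| = 9·17, so m = 221 or m = −85.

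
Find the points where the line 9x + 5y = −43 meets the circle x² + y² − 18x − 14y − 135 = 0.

(−7, 4) and (−2, −5)

Express y = (−43 − 9x)/5 and substitute into the circle:
106x² + 954x + 1484 = 0  ⟹  x² + 9x + 14 = 0
x = −2 or x = −7, giving (−2, −5) and (−7, 4).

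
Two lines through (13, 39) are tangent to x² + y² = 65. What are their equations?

Write the tangent as mx − y + (39 − m·(13)) = 0 and set its distance from the centre to √65:
[m·(−13) − (−39)]² = 65(m² + 1)
4m² − 39m + 56 = 0, so m = 7/4 or m = 8.
Through (13, 39) these give 7x − 4y = −65 and 8x − y = 65.

7x − 4y = −65 and 8x − y = 65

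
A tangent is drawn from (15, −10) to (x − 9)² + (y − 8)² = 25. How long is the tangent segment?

With centre O = (9, 8), |OP|² = 360 and r² = 25.
By the tangent–radius right angle, tangent length = √(|PO|² − r²) = √335.

√335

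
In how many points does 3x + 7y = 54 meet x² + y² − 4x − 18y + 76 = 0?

2

d² = (3·2 + 7·9 − (54))²/58 = 225/58; r² = 9.
Since d² < r², the line cuts the circle twice.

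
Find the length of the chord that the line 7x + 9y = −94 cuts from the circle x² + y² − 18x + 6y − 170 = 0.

2√130

Express y = (−94 − 7x)/9 and substitute into the circle:
130x² − 520x − 10010 = 0  ⟹  x² − 4x − 77 = 0
x = 11 or x = −7, giving (11, −19) and (−7, −5).
Chord length = distance between (11, −19) and (−7, −5) = √520 = 2√130.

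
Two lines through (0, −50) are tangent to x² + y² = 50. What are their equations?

7x − y = 50 and 7x + y = −50

Write the tangent as mx − y + (−50 − m·(0)) = 0 and set its distance from the centre to 5√2:
[m·(0) − (50)]² = 50(m² + 1)
m² − 49 = 0, so m = 7 or m = −7.
With m = 7: 7x − y = 50. With m = −7: 7x + y = −50.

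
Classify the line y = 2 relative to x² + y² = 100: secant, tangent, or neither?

secant

Substituting the line into the circle gives x² − 96 = 0.
Discriminant = (0)² − 4·1·(−96) = 384 > 0.
Two real roots: the line is a secant.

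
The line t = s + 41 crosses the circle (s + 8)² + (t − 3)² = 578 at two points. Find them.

From the line, t = s + 41. Substituting:
2s² + 92s + 930 = 0  ⟹  s² + 46s + 465 = 0
s = −15 or s = −31, giving (−15, 26) and (−31, 10).

(−31, 10) and (−15, 26)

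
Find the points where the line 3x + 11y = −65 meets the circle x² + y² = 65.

From the line, y = (−65 − 3x)/11. Substituting:
130x² + 390x − 3640 = 0  ⟹  x² + 3x − 28 = 0
x = 4 or x = −7, giving (4, −7) and (−7, −4).

(−7, −4) and (4, −7)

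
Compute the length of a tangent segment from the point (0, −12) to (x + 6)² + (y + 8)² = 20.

4√2

Centre (−6, −8), r² = 20. |PO|² = (6)² + (−4)² = 52.
The tangent meets the radius at right angles, so tangent² = |PO|² − r² = 52 − 20 = 32.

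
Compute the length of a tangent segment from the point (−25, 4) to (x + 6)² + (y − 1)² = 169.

√201

Centre (−6, 1), r² = 169. |PO|² = (−19)² + (3)² = 370.
Power of the point: PT² = |PO|² − r² = 201, so PT = √201.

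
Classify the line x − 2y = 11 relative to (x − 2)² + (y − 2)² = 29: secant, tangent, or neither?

Centre (2, 2), r² = 29. Distance² from centre to line = (−13)²/5 = 169/5.
Since d² > r², the line lies outside the circle.

neither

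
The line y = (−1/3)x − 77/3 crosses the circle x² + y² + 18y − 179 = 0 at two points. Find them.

(−8, −23) and (−2, −25)

Substitute y = (−77 − x)/3:
10x² + 100x + 160 = 0  ⟹  x² + 10x + 16 = 0
x = −2 or x = −8, giving (−2, −25) and (−8, −23).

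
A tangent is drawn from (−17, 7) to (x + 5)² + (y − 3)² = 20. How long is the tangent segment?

2√35

Centre (−5, 3), r² = 20. |PO|² = (−12)² + (4)² = 160.
By the tangent–radius right angle, tangent length = √(|PO|² − r²) = √140 = 2√35.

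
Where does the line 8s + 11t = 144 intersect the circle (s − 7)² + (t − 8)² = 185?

(−4, 16) and (18, 0)

Express t = (144 − 8s)/11 and substitute into the circle:
185s² − 2590s − 13320 = 0  ⟹  s² − 14s − 72 = 0
s = 18 or s = −4, giving (18, 0) and (−4, 16).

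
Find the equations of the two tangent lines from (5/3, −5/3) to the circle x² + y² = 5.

A line y − (−5/3) = m(x − (5/3)) is tangent when its distance from (0, 0) is √5:
[m·(−5/3) − (5/3)]² = 5(m² + 1)
2m² − 5m + 2 = 0, so m = 2 or m = 1/2.
With m = 2: 2x − y = 5. With m = 1/2: x − 2y = 5.

2x − y = 5 and x − 2y = 5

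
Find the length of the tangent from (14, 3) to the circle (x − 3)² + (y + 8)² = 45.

Centre (3, −8), r² = 45. |PO|² = (11)² + (11)² = 242.
By the tangent–radius right angle, tangent length = √(|PO|² − r²) = √197.

√197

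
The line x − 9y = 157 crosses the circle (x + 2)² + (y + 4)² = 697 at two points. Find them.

Substitute y = (−157 + x)/9:
82x² + 82x − 41492 = 0  ⟹  x² + x − 506 = 0
x = 22 or x = −23, giving (22, −15) and (−23, −20).

(−23, −20) and (22, −15)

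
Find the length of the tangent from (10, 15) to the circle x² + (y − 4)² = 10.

√211

The centre is (0, 4) and r = √10. The square of the distance from P to the centre is 100 + 121 = 221.
Power of the point: PT² = |PO|² − r² = 211, so PT = √211.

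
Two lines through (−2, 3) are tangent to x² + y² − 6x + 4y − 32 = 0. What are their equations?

x − 2y = −8 and 2x − y = −7

Let a tangent through (−2, 3) have slope m. Its distance from (3, −2) must equal 3√5:
(5m − (−5))² = 45(m² + 1)
2m² − 5m + 2 = 0, so m = 1/2 or m = 2.
Through (−2, 3) these give x − 2y = −8 and 2x − y = −7.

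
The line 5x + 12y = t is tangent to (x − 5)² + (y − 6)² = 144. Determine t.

For a tangent, require d(centre, line) = r = 12.
|5·5 + 12·6 − t| / √169 = 12
|t − (97)| = 12·13, so t = 253 or t = −59.

t = −59 or t = 253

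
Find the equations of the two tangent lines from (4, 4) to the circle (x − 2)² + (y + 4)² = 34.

Let a tangent through (4, 4) have slope m. Its distance from (2, −4) must equal √34:
[m·(−2) − (−8)]² = 34(m² + 1)
15m² + 16m − 15 = 0, so m = −5/3 or m = 3/5.
With m = −5/3: 5x + 3y = 32. With m = 3/5: 3x − 5y = −8.

5x + 3y = 32 and 3x − 5y = −8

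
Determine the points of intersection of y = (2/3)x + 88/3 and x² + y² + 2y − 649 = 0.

Express y = (88 + 2x)/3 and substitute into the circle:
13x² + 364x + 2431 = 0  ⟹  x² + 28x + 187 = 0
x = −11 or x = −17, giving (−11, 22) and (−17, 18).

(−17, 18) and (−11, 22)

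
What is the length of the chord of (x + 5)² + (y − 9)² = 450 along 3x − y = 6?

The distance from (−5, 9) to the line is 30/√10, and r² = 450.
Chord = 2√(r² − d²) = 2·√(360) = 12√10.

12√10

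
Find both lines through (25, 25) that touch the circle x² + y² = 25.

Write the tangent as mx − y + (25 − m·(25)) = 0 and set its distance from the centre to 5:
[m·(−25) − (−25)]² = 25(m² + 1)
12m² − 25m + 12 = 0, so m = 4/3 or m = 3/4.
With m = 4/3: 4x − 3y = 25. With m = 3/4: 3x − 4y = −25.

4x − 3y = 25 and 3x − 4y = −25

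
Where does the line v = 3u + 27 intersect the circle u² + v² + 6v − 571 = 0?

(−16, −21) and (−2, 21)

From the line, v = 3u + 27. Substituting:
10u² + 180u + 320 = 0  ⟹  u² + 18u + 32 = 0
u = −2 or u = −16, giving (−2, 21) and (−16, −21).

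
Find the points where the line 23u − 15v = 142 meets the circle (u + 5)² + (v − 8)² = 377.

(−1, −11) and (14, 12)

From the line, v = (−142 + 23u)/15. Substituting:
754u² − 9802u − 10556 = 0  ⟹  u² − 13u − 14 = 0
u = 14 or u = −1, giving (14, 12) and (−1, −11).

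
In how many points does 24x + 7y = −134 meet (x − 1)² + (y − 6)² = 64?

d² = (24·1 + 7·6 − (−134))²/625 = 64; r² = 64.
Since d² = r², the line is tangent.

1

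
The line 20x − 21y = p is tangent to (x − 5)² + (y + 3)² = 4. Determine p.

For a tangent, require d(centre, line) = r = 2.
|20·5 − 21·(−3) − p| / √841 = 2
|p − (163)| = 2·29, so p = 221 or p = 105.

p = 105 or p = 221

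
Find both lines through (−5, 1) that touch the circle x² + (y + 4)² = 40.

A line y − (1) = m(x − (−5)) is tangent when its distance from (0, −4) is 2√10:
[m·(5) − (−5)]² = 40(m² + 1)
3m² − 10m + 3 = 0, so m = 1/3 or m = 3.
Through (−5, 1) these give x − 3y = −8 and 3x − y = −16.

x − 3y = −8 and 3x − y = −16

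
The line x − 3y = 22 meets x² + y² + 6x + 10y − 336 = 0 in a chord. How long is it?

12√10

Centre (−3, −5), r² = 370. Perpendicular distance d from centre to line = |−10| / √10 = 10/√10.
Chord = 2√(r² − d²) = 2·√(360) = 12√10.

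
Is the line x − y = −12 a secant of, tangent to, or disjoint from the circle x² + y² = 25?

disjoint

Substituting the line into the circle gives 2x² + 24x + 119 = 0.
Discriminant = (24)² − 4·2·(119) = −376 < 0.
No real roots: the line does not meet the circle.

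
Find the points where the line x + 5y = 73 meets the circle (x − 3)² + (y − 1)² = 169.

Substitute y = (73 − x)/5:
26x² − 286x + 624 = 0  ⟹  x² − 11x + 24 = 0
x = 8 or x = 3, giving (8, 13) and (3, 14).

(3, 14) and (8, 13)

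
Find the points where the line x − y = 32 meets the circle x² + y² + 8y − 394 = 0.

Substitute y = x − 32:
2x² − 56x + 374 = 0  ⟹  x² − 28x + 187 = 0
x = 17 or x = 11, giving (17, −15) and (11, −21).

(11, −21) and (17, −15)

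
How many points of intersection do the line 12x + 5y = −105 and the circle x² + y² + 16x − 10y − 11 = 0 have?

2

Substituting the line into the circle gives 169x² + 3520x + 16000 = 0.
Discriminant = (3520)² − 4·169·(16000) = 1574400 > 0.
Two real roots: the line is a secant.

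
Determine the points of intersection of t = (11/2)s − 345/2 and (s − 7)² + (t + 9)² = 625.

(27, −24) and (31, −2)

Express t = (−345 + 11s)/2 and substitute into the circle:
125s² − 7250s + 104625 = 0  ⟹  s² − 58s + 837 = 0
s = 31 or s = 27, giving (31, −2) and (27, −24).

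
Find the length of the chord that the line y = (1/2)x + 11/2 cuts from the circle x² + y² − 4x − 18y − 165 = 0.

The distance from (2, 9) to the line is 5/√5, and r² = 250.
Half the chord is √(r² − d²) = √(245), so the full chord is 14√5.

14√5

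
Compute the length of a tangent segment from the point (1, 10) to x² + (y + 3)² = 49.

11

With centre O = (0, −3), |OP|² = 170 and r² = 49.
By the tangent–radius right angle, tangent length = √(|PO|² − r²) = √121 = 11.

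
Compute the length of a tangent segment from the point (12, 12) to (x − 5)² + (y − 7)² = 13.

√61

Centre (5, 7), r² = 13. |PO|² = (7)² + (5)² = 74.
Power of the point: PT² = |PO|² − r² = 61, so PT = √61.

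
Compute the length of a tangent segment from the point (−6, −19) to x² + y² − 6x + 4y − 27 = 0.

With centre O = (3, −2), |OP|² = 370 and r² = 40.
By the tangent–radius right angle, tangent length = √(|PO|² − r²) = √330.

√330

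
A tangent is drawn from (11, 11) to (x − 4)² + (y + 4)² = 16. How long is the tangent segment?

√258

With centre O = (4, −4), |OP|² = 274 and r² = 16.
Power of the point: PT² = |PO|² − r² = 258, so PT = √258.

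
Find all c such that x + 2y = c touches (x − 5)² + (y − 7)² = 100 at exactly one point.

c = 19 ± 10√5

For a tangent, require d(centre, line) = r = 10.
|1·5 + 2·7 − c| / √5 = 10
|c − (19)| = 10√5.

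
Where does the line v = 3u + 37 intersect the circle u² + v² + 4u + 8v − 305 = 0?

Express v = 3u + 37 and substitute into the circle:
10u² + 250u + 1360 = 0  ⟹  u² + 25u + 136 = 0
u = −8 or u = −17, giving (−8, 13) and (−17, −14).

(−17, −14) and (−8, 13)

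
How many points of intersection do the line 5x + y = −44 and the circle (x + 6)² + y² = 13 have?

Substituting the line into the circle gives 26x² + 452x + 1959 = 0.
Δ = 204304 − 203736 = 568.
Two real roots: the line is a secant.

2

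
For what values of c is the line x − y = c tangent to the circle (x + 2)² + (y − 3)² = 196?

c = −5 ± 14√2

For a tangent, require d(centre, line) = r = 14.
|1·(−2) − 1·3 − c| / √2 = 14
|c − (−5)| = 14√2.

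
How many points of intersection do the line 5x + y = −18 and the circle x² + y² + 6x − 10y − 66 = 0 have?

Centre (−3, 5), r² = 100. Distance² from centre to line = (8)²/26 = 32/13.
Since d² < r², the line cuts the circle twice.

2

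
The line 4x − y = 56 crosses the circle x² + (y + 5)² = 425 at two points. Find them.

Express y = 4x − 56 and substitute into the circle:
17x² − 408x + 2176 = 0  ⟹  x² − 24x + 128 = 0
x = 16 or x = 8, giving (16, 8) and (8, −24).

(8, −24) and (16, 8)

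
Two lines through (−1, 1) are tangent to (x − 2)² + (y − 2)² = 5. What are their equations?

2x − y = −3 and x + 2y = 1

Let a tangent through (−1, 1) have slope m. Its distance from (2, 2) must equal √5:
(3m − (1))² = 5(m² + 1)
2m² − 3m − 2 = 0, so m = 2 or m = −1/2.
Through (−1, 1) these give 2x − y = −3 and x + 2y = 1.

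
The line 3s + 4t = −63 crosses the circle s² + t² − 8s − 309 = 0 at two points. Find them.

(−13, −6) and (3, −18)

Substitute t = (−63 − 3s)/4:
25s² + 250s − 975 = 0  ⟹  s² + 10s − 39 = 0
s = 3 or s = −13, giving (3, −18) and (−13, −6).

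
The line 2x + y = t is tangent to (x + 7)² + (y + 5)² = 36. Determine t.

t = −19 ± 6√5

Tangency holds when the distance from the centre (−7, −5) to the line equals the radius 6:
|2·(−7) + 1·(−5) − t| / √5 = 6
|t − (−19)| = 6√5.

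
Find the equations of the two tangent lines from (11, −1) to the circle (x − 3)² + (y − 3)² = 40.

3x + y = 32 and x − 3y = 14

A line y − (−1) = m(x − (11)) is tangent when its distance from (3, 3) is 2√10:
(−8m − (4))² = 40(m² + 1)
3m² + 8m − 3 = 0, so m = −3 or m = 1/3.
With m = −3: 3x + y = 32. With m = 1/3: x − 3y = 14.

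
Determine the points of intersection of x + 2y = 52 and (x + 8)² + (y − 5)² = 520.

(−2, 27) and (6, 23)

Express y = (52 − x)/2 and substitute into the circle:
5x² − 20x − 60 = 0  ⟹  x² − 4x − 12 = 0
x = 6 or x = −2, giving (6, 23) and (−2, 27).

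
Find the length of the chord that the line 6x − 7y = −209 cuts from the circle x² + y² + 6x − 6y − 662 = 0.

Substitute y = (209 + 6x)/7:
85x² + 2550x + 2465 = 0  ⟹  x² + 30x + 29 = 0
x = −1 or x = −29, giving (−1, 29) and (−29, 5).
Chord length = distance between (−1, 29) and (−29, 5) = √1360 = 4√85.

4√85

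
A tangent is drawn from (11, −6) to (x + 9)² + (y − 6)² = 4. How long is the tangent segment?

Centre (−9, 6), r² = 4. |PO|² = (20)² + (−12)² = 544.
By the tangent–radius right angle, tangent length = √(|PO|² − r²) = √540 = 6√15.

6√15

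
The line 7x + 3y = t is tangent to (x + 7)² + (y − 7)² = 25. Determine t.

t = −28 ± 5√58

The line touches the circle iff its distance from (−7, 7) is 5:
|7·(−7) + 3·7 − t| / √58 = 5
|t − (−28)| = 5√58.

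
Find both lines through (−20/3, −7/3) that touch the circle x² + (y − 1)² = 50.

Write the tangent as mx − y + (−7/3 − m·(−20/3)) = 0 and set its distance from the centre to 5√2:
[m·(20/3) − (10/3)]² = 50(m² + 1)
m² + 8m + 7 = 0, so m = −7 or m = −1.
Through (−20/3, −7/3) these give 7x + y = −49 and x + y = −9.

7x + y = −49 and x + y = −9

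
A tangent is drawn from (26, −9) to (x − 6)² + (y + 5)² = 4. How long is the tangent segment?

2√103

Centre (6, −5), r² = 4. |PO|² = (20)² + (−4)² = 416.
Power of the point: PT² = |PO|² − r² = 412, so PT = 2√103.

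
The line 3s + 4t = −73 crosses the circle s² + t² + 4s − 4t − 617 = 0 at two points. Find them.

(−27, 2) and (5, −22)

Substitute t = (−73 − 3s)/4:
25s² + 550s − 3375 = 0  ⟹  s² + 22s − 135 = 0
s = 5 or s = −27, giving (5, −22) and (−27, 2).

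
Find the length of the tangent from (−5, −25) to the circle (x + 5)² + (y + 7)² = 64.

With centre O = (−5, −7), |OP|² = 324 and r² = 64.
By the tangent–radius right angle, tangent length = √(|PO|² − r²) = √260 = 2√65.

2√65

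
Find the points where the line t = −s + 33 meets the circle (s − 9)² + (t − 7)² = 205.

From the line, t = −s + 33. Substituting:
2s² − 70s + 552 = 0  ⟹  s² − 35s + 276 = 0
s = 23 or s = 12, giving (23, 10) and (12, 21).

(12, 21) and (23, 10)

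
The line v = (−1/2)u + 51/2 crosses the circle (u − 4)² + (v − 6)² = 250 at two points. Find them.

Substitute v = (51 − u)/2:
5u² − 110u + 585 = 0  ⟹  u² − 22u + 117 = 0
u = 13 or u = 9, giving (13, 19) and (9, 21).

(9, 21) and (13, 19)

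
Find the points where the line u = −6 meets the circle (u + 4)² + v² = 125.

The line gives u = −6. Substituting into the circle:
v² − 121 = 0
v = 11 or v = −11, giving (−6, 11) and (−6, −11).

(−6, −11) and (−6, 11)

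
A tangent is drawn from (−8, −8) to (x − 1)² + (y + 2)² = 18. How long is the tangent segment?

Centre (1, −2), r² = 18. |PO|² = (−9)² + (−6)² = 117.
By the tangent–radius right angle, tangent length = √(|PO|² − r²) = √99 = 3√11.

3√11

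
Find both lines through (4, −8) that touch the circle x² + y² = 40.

Write the tangent as mx − y + (−8 − m·(4)) = 0 and set its distance from the centre to 2√10:
(−4m − (8))² = 40(m² + 1)
3m² − 8m − 3 = 0, so m = 3 or m = −1/3.
With m = 3: 3x − y = 20. With m = −1/3: x + 3y = −20.

3x − y = 20 and x + 3y = −20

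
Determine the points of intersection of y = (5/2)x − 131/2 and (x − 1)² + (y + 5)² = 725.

From the line, y = (−131 + 5x)/2. Substituting:
29x² − 1218x + 11745 = 0  ⟹  x² − 42x + 405 = 0
x = 27 or x = 15, giving (27, 2) and (15, −28).

(15, −28) and (27, 2)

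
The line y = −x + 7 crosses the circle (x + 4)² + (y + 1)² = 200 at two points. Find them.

(−6, 13) and (10, −3)

Express y = −x + 7 and substitute into the circle:
2x² − 8x − 120 = 0  ⟹  x² − 4x − 60 = 0
x = 10 or x = −6, giving (10, −3) and (−6, 13).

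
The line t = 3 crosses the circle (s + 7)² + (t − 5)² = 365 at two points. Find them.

(−26, 3) and (12, 3)

Substitute t = 3:
s² + 14s − 312 = 0
s = 12 or s = −26, giving (12, 3) and (−26, 3).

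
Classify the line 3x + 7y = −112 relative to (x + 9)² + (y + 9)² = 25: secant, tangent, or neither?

secant

Substituting the line into the circle gives 58x² + 1176x + 5145 = 0.
Δ = 1382976 − 1193640 = 189336.
Two real roots: the line is a secant.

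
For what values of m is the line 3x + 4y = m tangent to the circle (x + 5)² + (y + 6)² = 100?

Tangency holds when the distance from the centre (−5, −6) to the line equals the radius 10:
|3·(−5) + 4·(−6) − m| / √25 = 10
|m − (−39)| = 10·5, so m = 11 or m = −89.

m = −89 or m = 11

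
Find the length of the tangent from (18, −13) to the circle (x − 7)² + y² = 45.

The centre is (7, 0) and r = 3√5. The square of the distance from P to the centre is 121 + 169 = 290.
The tangent meets the radius at right angles, so tangent² = |PO|² − r² = 290 − 45 = 245.

7√5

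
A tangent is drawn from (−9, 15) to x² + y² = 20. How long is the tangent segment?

√286

With centre O = (0, 0), |OP|² = 306 and r² = 20.
Power of the point: PT² = |PO|² − r² = 286, so PT = √286.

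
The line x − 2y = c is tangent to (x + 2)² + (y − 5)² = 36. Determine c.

Tangency holds when the distance from the centre (−2, 5) to the line equals the radius 6:
|1·(−2) − 2·5 − c| / √5 = 6
|c − (−12)| = 6√5.

c = −12 ± 6√5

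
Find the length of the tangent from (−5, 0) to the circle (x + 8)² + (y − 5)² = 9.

5

The centre is (−8, 5) and r = 3. The square of the distance from P to the centre is 9 + 25 = 34.
Power of the point: PT² = |PO|² − r² = 25, so PT = 5.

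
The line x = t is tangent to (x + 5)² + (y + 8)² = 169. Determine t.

The line touches the circle iff its distance from (−5, −8) is 13:
|1·(−5) + 0·(−8) − t| / √1 = 13
|t − (−5)| = 13, so t = 8 or t = −18.

t = −18 or t = 8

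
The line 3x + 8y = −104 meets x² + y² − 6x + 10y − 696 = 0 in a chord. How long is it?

The distance from (3, −5) to the line is 73/√73, and r² = 730.
Chord = 2√(r² − d²) = 2·√(657) = 6√73.

6√73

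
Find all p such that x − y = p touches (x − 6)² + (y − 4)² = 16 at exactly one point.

The line touches the circle iff its distance from (6, 4) is 4:
|1·6 − 1·4 − p| / √2 = 4
|p − (2)| = 4√2.

p = 2 ± 4√2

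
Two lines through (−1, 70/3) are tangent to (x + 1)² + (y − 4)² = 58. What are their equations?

Write the tangent as mx − y + (70/3 − m·(−1)) = 0 and set its distance from the centre to √58:
[m·(0) − (−58/3)]² = 58(m² + 1)
9m² − 49 = 0, so m = 7/3 or m = −7/3.
With m = 7/3: 7x − 3y = −77. With m = −7/3: 7x + 3y = 63.

7x − 3y = −77 and 7x + 3y = 63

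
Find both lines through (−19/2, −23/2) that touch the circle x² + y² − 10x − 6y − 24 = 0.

A line y − (−23/2) = m(x − (−19/2)) is tangent when its distance from (5, 3) is √58:
[m·(29/2) − (29/2)]² = 58(m² + 1)
21m² − 58m + 21 = 0, so m = 3/7 or m = 7/3.
With m = 3/7: 3x − 7y = 52. With m = 7/3: 7x − 3y = −32.

3x − 7y = 52 and 7x − 3y = −32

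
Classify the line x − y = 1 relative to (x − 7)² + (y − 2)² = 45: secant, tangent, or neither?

Substituting the line into the circle gives 2x² − 20x + 13 = 0.
Discriminant = (−20)² − 4·2·(13) = 296 > 0.
Two real roots: the line is a secant.

secant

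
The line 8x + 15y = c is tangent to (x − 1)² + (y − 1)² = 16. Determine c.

c = −45 or c = 91

The line touches the circle iff its distance from (1, 1) is 4:
|8·1 + 15·1 − c| / √289 = 4
|c − (23)| = 4·17, so c = 91 or c = −45.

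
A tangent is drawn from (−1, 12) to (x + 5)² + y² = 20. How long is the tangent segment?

With centre O = (−5, 0), |OP|² = 160 and r² = 20.
The tangent meets the radius at right angles, so tangent² = |PO|² − r² = 160 − 20 = 140.

2√35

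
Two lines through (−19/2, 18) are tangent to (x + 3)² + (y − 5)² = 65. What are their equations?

8x − y = −94 and 4x + 7y = 88

Let a tangent through (−19/2, 18) have slope m. Its distance from (−3, 5) must equal √65:
[m·(13/2) − (−13)]² = 65(m² + 1)
7m² − 52m − 32 = 0, so m = 8 or m = −4/7.
Through (−19/2, 18) these give 8x − y = −94 and 4x + 7y = 88.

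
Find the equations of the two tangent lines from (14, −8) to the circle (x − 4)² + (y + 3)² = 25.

4x + 3y = 32 and y = −8

Let a tangent through (14, −8) have slope m. Its distance from (4, −3) must equal 5:
(−10m − (5))² = 25(m² + 1)
3m² + 4m = 0, so m = −4/3 or m = 0.
With m = −4/3: 4x + 3y = 32. With m = 0: y = −8.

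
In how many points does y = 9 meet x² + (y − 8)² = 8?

2

Substituting the line into the circle gives x² − 7 = 0.
Discriminant = (0)² − 4·1·(−7) = 28 > 0.
Two real roots: the line is a secant.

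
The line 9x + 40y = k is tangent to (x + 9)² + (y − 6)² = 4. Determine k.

For a tangent, require d(centre, line) = r = 2.
|9·(−9) + 40·6 − k| / √1681 = 2
|k − (159)| = 2·41, so k = 241 or k = 77.

k = 77 or k = 241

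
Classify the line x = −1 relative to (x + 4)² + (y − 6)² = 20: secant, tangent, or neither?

secant

d² = (1·(−4) + 0·6 − (−1))² = 9; r² = 20.
Since d² < r², the line cuts the circle twice.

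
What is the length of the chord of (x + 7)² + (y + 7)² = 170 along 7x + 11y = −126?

Express y = (−126 − 7x)/11 and substitute into the circle:
170x² + 2380x − 12240 = 0  ⟹  x² + 14x − 72 = 0
x = 4 or x = −18, giving (4, −14) and (−18, 0).
Chord length = distance between (4, −14) and (−18, 0) = √680 = 2√170.

2√170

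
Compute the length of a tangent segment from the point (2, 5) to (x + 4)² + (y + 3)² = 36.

With centre O = (−4, −3), |OP|² = 100 and r² = 36.
By the tangent–radius right angle, tangent length = √(|PO|² − r²) = √64 = 8.

8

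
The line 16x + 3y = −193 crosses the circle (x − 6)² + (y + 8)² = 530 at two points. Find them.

From the line, y = (−193 − 16x)/3. Substituting:
265x² + 5300x + 24115 = 0  ⟹  x² + 20x + 91 = 0
x = −7 or x = −13, giving (−7, −27) and (−13, 5).

(−13, 5) and (−7, −27)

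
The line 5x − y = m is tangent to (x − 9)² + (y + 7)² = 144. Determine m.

m = 52 ± 12√26

For a tangent, require d(centre, line) = r = 12.
|5·9 − 1·(−7) − m| / √26 = 12
|m − (52)| = 12√26.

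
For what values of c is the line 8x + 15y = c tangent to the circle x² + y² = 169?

For a tangent, require d(centre, line) = r = 13.
|8·0 + 15·0 − c| / √289 = 13
|c| = 13·17, so c = 221 or c = −221.

c = −221 or c = 221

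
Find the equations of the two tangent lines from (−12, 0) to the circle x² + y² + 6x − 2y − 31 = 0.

4x + 5y = −48 and 5x − 4y = −60

Let a tangent through (−12, 0) have slope m. Its distance from (−3, 1) must equal √41:
[m·(9) − (1)]² = 41(m² + 1)
20m² − 9m − 20 = 0, so m = −4/5 or m = 5/4.
Through (−12, 0) these give 4x + 5y = −48 and 5x − 4y = −60.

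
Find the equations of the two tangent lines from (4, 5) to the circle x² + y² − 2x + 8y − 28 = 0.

Write the tangent as mx − y + (5 − m·(4)) = 0 and set its distance from the centre to 3√5:
(−3m − (−9))² = 45(m² + 1)
2m² + 3m − 2 = 0, so m = 1/2 or m = −2.
With m = 1/2: x − 2y = −6. With m = −2: 2x + y = 13.

x − 2y = −6 and 2x + y = 13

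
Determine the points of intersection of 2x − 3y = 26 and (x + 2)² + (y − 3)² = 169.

(−2, −10) and (10, −2)

Express y = (−26 + 2x)/3 and substitute into the circle:
13x² − 104x − 260 = 0  ⟹  x² − 8x − 20 = 0
x = 10 or x = −2, giving (10, −2) and (−2, −10).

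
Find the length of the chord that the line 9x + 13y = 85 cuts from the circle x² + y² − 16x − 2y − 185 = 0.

The distance from (8, 1) to the line is 0/√250, and r² = 250.
Chord = 2√(r² − d²) = 2·√(250) = 10√10.

10√10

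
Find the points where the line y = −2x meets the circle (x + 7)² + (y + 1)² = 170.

From the line, y = −2x. Substituting:
5x² + 10x − 120 = 0  ⟹  x² + 2x − 24 = 0
x = 4 or x = −6, giving (4, −8) and (−6, 12).

(−6, 12) and (4, −8)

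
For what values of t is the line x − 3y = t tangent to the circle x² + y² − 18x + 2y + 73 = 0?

t = 12 ± 3√10

Tangency holds when the distance from the centre (9, −1) to the line equals the radius 3:
|1·9 − 3·(−1) − t| / √10 = 3
|t − (12)| = 3√10.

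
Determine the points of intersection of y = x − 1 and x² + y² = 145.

(−8, −9) and (9, 8)

Substitute y = x − 1:
2x² − 2x − 144 = 0  ⟹  x² − x − 72 = 0
x = 9 or x = −8, giving (9, 8) and (−8, −9).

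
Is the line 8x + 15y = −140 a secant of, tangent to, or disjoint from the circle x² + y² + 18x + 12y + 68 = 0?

d² = (8·(−9) + 15·(−6) − (−140))²/289 = 484/289; r² = 49.
Since d² < r², the line cuts the circle twice.

secant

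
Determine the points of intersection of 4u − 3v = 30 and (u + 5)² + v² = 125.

Express v = (−30 + 4u)/3 and substitute into the circle:
25u² − 150u = 0  ⟹  u² − 6u = 0
u = 6 or u = 0, giving (6, −2) and (0, −10).

(0, −10) and (6, −2)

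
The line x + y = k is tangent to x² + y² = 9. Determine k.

The line touches the circle iff its distance from (0, 0) is 3:
|1·0 + 1·0 − k| / √2 = 3
|k| = 3√2.

k = ±3√2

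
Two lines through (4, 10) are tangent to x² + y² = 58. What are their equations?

3x − 7y = −58 and 7x + 3y = 58

Let a tangent through (4, 10) have slope m. Its distance from (0, 0) must equal √58:
(−4m − (−10))² = 58(m² + 1)
21m² + 40m − 21 = 0, so m = 3/7 or m = −7/3.
Through (4, 10) these give 3x − 7y = −58 and 7x + 3y = 58.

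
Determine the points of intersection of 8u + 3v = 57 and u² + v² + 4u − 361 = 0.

(0, 19) and (12, −13)

Substitute v = (57 − 8u)/3:
73u² − 876u = 0  ⟹  u² − 12u = 0
u = 12 or u = 0, giving (12, −13) and (0, 19).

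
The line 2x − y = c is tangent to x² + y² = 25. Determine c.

c = ±5√5

Tangency holds when the distance from the centre (0, 0) to the line equals the radius 5:
|2·0 − 1·0 − c| / √5 = 5
|c| = 5√5.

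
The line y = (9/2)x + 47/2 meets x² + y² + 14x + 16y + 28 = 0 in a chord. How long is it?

Centre (−7, −8), r² = 85. Perpendicular distance d from centre to line = |0| / √85 = 0/√85.
Half the chord is √(r² − d²) = √(85), so the full chord is 2√85.

2√85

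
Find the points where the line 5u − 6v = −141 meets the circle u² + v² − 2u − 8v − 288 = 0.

From the line, v = (141 + 5u)/6. Substituting:
61u² + 1098u + 2745 = 0  ⟹  u² + 18u + 45 = 0
u = −3 or u = −15, giving (−3, 21) and (−15, 11).

(−15, 11) and (−3, 21)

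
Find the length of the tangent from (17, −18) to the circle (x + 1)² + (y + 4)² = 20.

10√5

The centre is (−1, −4) and r = 2√5. The square of the distance from P to the centre is 324 + 196 = 520.
By the tangent–radius right angle, tangent length = √(|PO|² − r²) = √500 = 10√5.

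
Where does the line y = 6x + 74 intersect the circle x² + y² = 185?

Express y = 6x + 74 and substitute into the circle:
37x² + 888x + 5291 = 0  ⟹  x² + 24x + 143 = 0
x = −11 or x = −13, giving (−11, 8) and (−13, −4).

(−13, −4) and (−11, 8)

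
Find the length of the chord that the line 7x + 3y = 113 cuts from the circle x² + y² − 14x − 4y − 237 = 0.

4√58

Express y = (113 − 7x)/3 and substitute into the circle:
58x² − 1624x + 9280 = 0  ⟹  x² − 28x + 160 = 0
x = 20 or x = 8, giving (20, −9) and (8, 19).
Chord length = distance between (20, −9) and (8, 19) = √928 = 4√58.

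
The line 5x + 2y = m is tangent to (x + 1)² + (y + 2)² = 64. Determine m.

The line touches the circle iff its distance from (−1, −2) is 8:
|5·(−1) + 2·(−2) − m| / √29 = 8
|m − (−9)| = 8√29.

m = −9 ± 8√29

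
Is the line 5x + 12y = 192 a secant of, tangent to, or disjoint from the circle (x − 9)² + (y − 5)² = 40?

d² = (5·9 + 12·5 − (192))²/169 = 7569/169; r² = 40.
Since d² > r², the line lies outside the circle.

disjoint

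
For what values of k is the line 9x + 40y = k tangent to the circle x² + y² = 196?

For a tangent, require d(centre, line) = r = 14.
|9·0 + 40·0 − k| / √1681 = 14
|k| = 14·41, so k = 574 or k = −574.

k = −574 or k = 574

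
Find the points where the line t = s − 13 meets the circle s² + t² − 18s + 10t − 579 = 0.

From the line, t = s − 13. Substituting:
2s² − 34s − 540 = 0  ⟹  s² − 17s − 270 = 0
s = 27 or s = −10, giving (27, 14) and (−10, −23).

(−10, −23) and (27, 14)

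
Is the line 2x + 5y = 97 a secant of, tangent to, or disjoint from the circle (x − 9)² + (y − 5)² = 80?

disjoint

Substituting the line into the circle gives 29x² − 738x + 5209 = 0.
Discriminant = (−738)² − 4·29·(5209) = −59600 < 0.
No real roots: the line does not meet the circle.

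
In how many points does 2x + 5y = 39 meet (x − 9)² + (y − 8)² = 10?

Centre (9, 8), r² = 10. Distance² from centre to line = (19)²/29 = 361/29.
Since d² > r², the line lies outside the circle.

0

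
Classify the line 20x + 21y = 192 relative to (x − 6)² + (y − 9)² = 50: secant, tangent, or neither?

d² = (20·6 + 21·9 − (192))²/841 = 13689/841; r² = 50.
Since d² < r², the line cuts the circle twice.

secant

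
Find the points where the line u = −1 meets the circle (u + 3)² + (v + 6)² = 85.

(−1, −15) and (−1, 3)

The line gives u = −1. Substituting into the circle:
v² + 12v − 45 = 0
v = 3 or v = −15, giving (−1, 3) and (−1, −15).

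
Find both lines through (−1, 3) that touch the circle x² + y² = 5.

Let a tangent through (−1, 3) have slope m. Its distance from (0, 0) must equal √5:
(1m − (−3))² = 5(m² + 1)
2m² − 3m − 2 = 0, so m = 2 or m = −1/2.
With m = 2: 2x − y = −5. With m = −1/2: x + 2y = 5.

2x − y = −5 and x + 2y = 5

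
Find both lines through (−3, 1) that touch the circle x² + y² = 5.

2x + y = −5 and x − 2y = −5

Write the tangent as mx − y + (1 − m·(−3)) = 0 and set its distance from the centre to √5:
[m·(3) − (−1)]² = 5(m² + 1)
2m² + 3m − 2 = 0, so m = −2 or m = 1/2.
With m = −2: 2x + y = −5. With m = 1/2: x − 2y = −5.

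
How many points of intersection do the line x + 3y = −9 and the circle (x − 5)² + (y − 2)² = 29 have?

Substituting the line into the circle gives 10x² − 60x + 189 = 0.
Δ = 3600 − 7560 = −3960.
No real roots: the line does not meet the circle.

0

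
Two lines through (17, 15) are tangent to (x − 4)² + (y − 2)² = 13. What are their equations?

Let a tangent through (17, 15) have slope m. Its distance from (4, 2) must equal √13:
(−13m − (−13))² = 13(m² + 1)
6m² − 13m + 6 = 0, so m = 3/2 or m = 2/3.
Through (17, 15) these give 3x − 2y = 21 and 2x − 3y = −11.

3x − 2y = 21 and 2x − 3y = −11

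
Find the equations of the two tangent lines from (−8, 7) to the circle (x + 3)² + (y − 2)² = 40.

A line y − (7) = m(x − (−8)) is tangent when its distance from (−3, 2) is 2√10:
[m·(5) − (−5)]² = 40(m² + 1)
3m² − 10m + 3 = 0, so m = 3 or m = 1/3.
With m = 3: 3x − y = −31. With m = 1/3: x − 3y = −29.

3x − y = −31 and x − 3y = −29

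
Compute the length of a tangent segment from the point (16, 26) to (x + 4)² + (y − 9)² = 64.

25

With centre O = (−4, 9), |OP|² = 689 and r² = 64.
By the tangent–radius right angle, tangent length = √(|PO|² − r²) = √625 = 25.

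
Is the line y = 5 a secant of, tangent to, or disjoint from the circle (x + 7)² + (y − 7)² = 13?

Centre (−7, 7), r² = 13. Distance² from centre to line = (2)² = 4.
Since d² < r², the line cuts the circle twice.

secant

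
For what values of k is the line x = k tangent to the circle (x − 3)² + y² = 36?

k = −3 or k = 9

The line touches the circle iff its distance from (3, 0) is 6:
|1·3 + 0·0 − k| / √1 = 6
|k − (3)| = 6, so k = 9 or k = −3.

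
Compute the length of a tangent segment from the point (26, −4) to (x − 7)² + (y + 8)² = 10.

√367

The centre is (7, −8) and r = √10. The square of the distance from P to the centre is 361 + 16 = 377.
By the tangent–radius right angle, tangent length = √(|PO|² − r²) = √367.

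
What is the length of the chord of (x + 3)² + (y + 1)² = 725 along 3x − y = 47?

The distance from (−3, −1) to the line is 55/√10, and r² = 725.
Half the chord is √(r² − d²) = √(845/2), so the full chord is 13√10.

13√10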